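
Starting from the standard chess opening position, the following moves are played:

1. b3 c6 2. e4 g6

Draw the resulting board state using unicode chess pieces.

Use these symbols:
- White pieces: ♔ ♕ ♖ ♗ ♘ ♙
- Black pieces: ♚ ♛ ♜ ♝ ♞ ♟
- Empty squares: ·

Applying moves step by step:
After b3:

♜ ♞ ♝ ♛ ♚ ♝ ♞ ♜
♟ ♟ ♟ ♟ ♟ ♟ ♟ ♟
· · · · · · · ·
· · · · · · · ·
· · · · · · · ·
· ♙ · · · · · ·
♙ · ♙ ♙ ♙ ♙ ♙ ♙
♖ ♘ ♗ ♕ ♔ ♗ ♘ ♖


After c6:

♜ ♞ ♝ ♛ ♚ ♝ ♞ ♜
♟ ♟ · ♟ ♟ ♟ ♟ ♟
· · ♟ · · · · ·
· · · · · · · ·
· · · · · · · ·
· ♙ · · · · · ·
♙ · ♙ ♙ ♙ ♙ ♙ ♙
♖ ♘ ♗ ♕ ♔ ♗ ♘ ♖


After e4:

♜ ♞ ♝ ♛ ♚ ♝ ♞ ♜
♟ ♟ · ♟ ♟ ♟ ♟ ♟
· · ♟ · · · · ·
· · · · · · · ·
· · · · ♙ · · ·
· ♙ · · · · · ·
♙ · ♙ ♙ · ♙ ♙ ♙
♖ ♘ ♗ ♕ ♔ ♗ ♘ ♖


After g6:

♜ ♞ ♝ ♛ ♚ ♝ ♞ ♜
♟ ♟ · ♟ ♟ ♟ · ♟
· · ♟ · · · ♟ ·
· · · · · · · ·
· · · · ♙ · · ·
· ♙ · · · · · ·
♙ · ♙ ♙ · ♙ ♙ ♙
♖ ♘ ♗ ♕ ♔ ♗ ♘ ♖



  a b c d e f g h
  ─────────────────
8│♜ ♞ ♝ ♛ ♚ ♝ ♞ ♜│8
7│♟ ♟ · ♟ ♟ ♟ · ♟│7
6│· · ♟ · · · ♟ ·│6
5│· · · · · · · ·│5
4│· · · · ♙ · · ·│4
3│· ♙ · · · · · ·│3
2│♙ · ♙ ♙ · ♙ ♙ ♙│2
1│♖ ♘ ♗ ♕ ♔ ♗ ♘ ♖│1
  ─────────────────
  a b c d e f g h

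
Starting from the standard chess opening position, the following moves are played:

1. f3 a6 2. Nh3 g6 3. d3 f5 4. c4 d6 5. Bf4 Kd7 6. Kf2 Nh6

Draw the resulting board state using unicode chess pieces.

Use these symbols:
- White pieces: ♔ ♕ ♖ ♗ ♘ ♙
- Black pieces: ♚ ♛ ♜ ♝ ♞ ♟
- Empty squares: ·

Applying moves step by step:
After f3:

♜ ♞ ♝ ♛ ♚ ♝ ♞ ♜
♟ ♟ ♟ ♟ ♟ ♟ ♟ ♟
· · · · · · · ·
· · · · · · · ·
· · · · · · · ·
· · · · · ♙ · ·
♙ ♙ ♙ ♙ ♙ · ♙ ♙
♖ ♘ ♗ ♕ ♔ ♗ ♘ ♖


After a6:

♜ ♞ ♝ ♛ ♚ ♝ ♞ ♜
· ♟ ♟ ♟ ♟ ♟ ♟ ♟
♟ · · · · · · ·
· · · · · · · ·
· · · · · · · ·
· · · · · ♙ · ·
♙ ♙ ♙ ♙ ♙ · ♙ ♙
♖ ♘ ♗ ♕ ♔ ♗ ♘ ♖


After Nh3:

♜ ♞ ♝ ♛ ♚ ♝ ♞ ♜
· ♟ ♟ ♟ ♟ ♟ ♟ ♟
♟ · · · · · · ·
· · · · · · · ·
· · · · · · · ·
· · · · · ♙ · ♘
♙ ♙ ♙ ♙ ♙ · ♙ ♙
♖ ♘ ♗ ♕ ♔ ♗ · ♖


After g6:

♜ ♞ ♝ ♛ ♚ ♝ ♞ ♜
· ♟ ♟ ♟ ♟ ♟ · ♟
♟ · · · · · ♟ ·
· · · · · · · ·
· · · · · · · ·
· · · · · ♙ · ♘
♙ ♙ ♙ ♙ ♙ · ♙ ♙
♖ ♘ ♗ ♕ ♔ ♗ · ♖


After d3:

♜ ♞ ♝ ♛ ♚ ♝ ♞ ♜
· ♟ ♟ ♟ ♟ ♟ · ♟
♟ · · · · · ♟ ·
· · · · · · · ·
· · · · · · · ·
· · · ♙ · ♙ · ♘
♙ ♙ ♙ · ♙ · ♙ ♙
♖ ♘ ♗ ♕ ♔ ♗ · ♖


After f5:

♜ ♞ ♝ ♛ ♚ ♝ ♞ ♜
· ♟ ♟ ♟ ♟ · · ♟
♟ · · · · · ♟ ·
· · · · · ♟ · ·
· · · · · · · ·
· · · ♙ · ♙ · ♘
♙ ♙ ♙ · ♙ · ♙ ♙
♖ ♘ ♗ ♕ ♔ ♗ · ♖


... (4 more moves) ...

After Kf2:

♜ ♞ ♝ ♛ · ♝ ♞ ♜
· ♟ ♟ ♚ ♟ · · ♟
♟ · · ♟ · · ♟ ·
· · · · · ♟ · ·
· · ♙ · · ♗ · ·
· · · ♙ · ♙ · ♘
♙ ♙ · · ♙ ♔ ♙ ♙
♖ ♘ · ♕ · ♗ · ♖


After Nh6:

♜ ♞ ♝ ♛ · ♝ · ♜
· ♟ ♟ ♚ ♟ · · ♟
♟ · · ♟ · · ♟ ♞
· · · · · ♟ · ·
· · ♙ · · ♗ · ·
· · · ♙ · ♙ · ♘
♙ ♙ · · ♙ ♔ ♙ ♙
♖ ♘ · ♕ · ♗ · ♖



  a b c d e f g h
  ─────────────────
8│♜ ♞ ♝ ♛ · ♝ · ♜│8
7│· ♟ ♟ ♚ ♟ · · ♟│7
6│♟ · · ♟ · · ♟ ♞│6
5│· · · · · ♟ · ·│5
4│· · ♙ · · ♗ · ·│4
3│· · · ♙ · ♙ · ♘│3
2│♙ ♙ · · ♙ ♔ ♙ ♙│2
1│♖ ♘ · ♕ · ♗ · ♖│1
  ─────────────────
  a b c d e f g h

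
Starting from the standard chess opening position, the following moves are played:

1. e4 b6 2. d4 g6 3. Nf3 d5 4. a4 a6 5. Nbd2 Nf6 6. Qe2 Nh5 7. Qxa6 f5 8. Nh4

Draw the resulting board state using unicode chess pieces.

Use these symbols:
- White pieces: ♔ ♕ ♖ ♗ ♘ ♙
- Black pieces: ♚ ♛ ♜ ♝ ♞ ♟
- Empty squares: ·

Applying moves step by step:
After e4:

♜ ♞ ♝ ♛ ♚ ♝ ♞ ♜
♟ ♟ ♟ ♟ ♟ ♟ ♟ ♟
· · · · · · · ·
· · · · · · · ·
· · · · ♙ · · ·
· · · · · · · ·
♙ ♙ ♙ ♙ · ♙ ♙ ♙
♖ ♘ ♗ ♕ ♔ ♗ ♘ ♖


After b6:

♜ ♞ ♝ ♛ ♚ ♝ ♞ ♜
♟ · ♟ ♟ ♟ ♟ ♟ ♟
· ♟ · · · · · ·
· · · · · · · ·
· · · · ♙ · · ·
· · · · · · · ·
♙ ♙ ♙ ♙ · ♙ ♙ ♙
♖ ♘ ♗ ♕ ♔ ♗ ♘ ♖


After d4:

♜ ♞ ♝ ♛ ♚ ♝ ♞ ♜
♟ · ♟ ♟ ♟ ♟ ♟ ♟
· ♟ · · · · · ·
· · · · · · · ·
· · · ♙ ♙ · · ·
· · · · · · · ·
♙ ♙ ♙ · · ♙ ♙ ♙
♖ ♘ ♗ ♕ ♔ ♗ ♘ ♖


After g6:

♜ ♞ ♝ ♛ ♚ ♝ ♞ ♜
♟ · ♟ ♟ ♟ ♟ · ♟
· ♟ · · · · ♟ ·
· · · · · · · ·
· · · ♙ ♙ · · ·
· · · · · · · ·
♙ ♙ ♙ · · ♙ ♙ ♙
♖ ♘ ♗ ♕ ♔ ♗ ♘ ♖


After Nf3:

♜ ♞ ♝ ♛ ♚ ♝ ♞ ♜
♟ · ♟ ♟ ♟ ♟ · ♟
· ♟ · · · · ♟ ·
· · · · · · · ·
· · · ♙ ♙ · · ·
· · · · · ♘ · ·
♙ ♙ ♙ · · ♙ ♙ ♙
♖ ♘ ♗ ♕ ♔ ♗ · ♖


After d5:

♜ ♞ ♝ ♛ ♚ ♝ ♞ ♜
♟ · ♟ · ♟ ♟ · ♟
· ♟ · · · · ♟ ·
· · · ♟ · · · ·
· · · ♙ ♙ · · ·
· · · · · ♘ · ·
♙ ♙ ♙ · · ♙ ♙ ♙
♖ ♘ ♗ ♕ ♔ ♗ · ♖


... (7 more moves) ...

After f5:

♜ ♞ ♝ ♛ ♚ ♝ · ♜
· · ♟ · ♟ · · ♟
♕ ♟ · · · · ♟ ·
· · · ♟ · ♟ · ♞
♙ · · ♙ ♙ · · ·
· · · · · ♘ · ·
· ♙ ♙ ♘ · ♙ ♙ ♙
♖ · ♗ · ♔ ♗ · ♖


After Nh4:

♜ ♞ ♝ ♛ ♚ ♝ · ♜
· · ♟ · ♟ · · ♟
♕ ♟ · · · · ♟ ·
· · · ♟ · ♟ · ♞
♙ · · ♙ ♙ · · ♘
· · · · · · · ·
· ♙ ♙ ♘ · ♙ ♙ ♙
♖ · ♗ · ♔ ♗ · ♖



  a b c d e f g h
  ─────────────────
8│♜ ♞ ♝ ♛ ♚ ♝ · ♜│8
7│· · ♟ · ♟ · · ♟│7
6│♕ ♟ · · · · ♟ ·│6
5│· · · ♟ · ♟ · ♞│5
4│♙ · · ♙ ♙ · · ♘│4
3│· · · · · · · ·│3
2│· ♙ ♙ ♘ · ♙ ♙ ♙│2
1│♖ · ♗ · ♔ ♗ · ♖│1
  ─────────────────
  a b c d e f g h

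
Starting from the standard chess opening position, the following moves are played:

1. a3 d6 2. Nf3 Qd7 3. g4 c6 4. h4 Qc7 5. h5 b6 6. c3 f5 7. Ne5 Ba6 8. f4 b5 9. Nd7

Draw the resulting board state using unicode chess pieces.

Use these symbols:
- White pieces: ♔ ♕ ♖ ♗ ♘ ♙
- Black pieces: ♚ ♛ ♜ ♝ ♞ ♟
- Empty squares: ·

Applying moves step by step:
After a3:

♜ ♞ ♝ ♛ ♚ ♝ ♞ ♜
♟ ♟ ♟ ♟ ♟ ♟ ♟ ♟
· · · · · · · ·
· · · · · · · ·
· · · · · · · ·
♙ · · · · · · ·
· ♙ ♙ ♙ ♙ ♙ ♙ ♙
♖ ♘ ♗ ♕ ♔ ♗ ♘ ♖


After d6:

♜ ♞ ♝ ♛ ♚ ♝ ♞ ♜
♟ ♟ ♟ · ♟ ♟ ♟ ♟
· · · ♟ · · · ·
· · · · · · · ·
· · · · · · · ·
♙ · · · · · · ·
· ♙ ♙ ♙ ♙ ♙ ♙ ♙
♖ ♘ ♗ ♕ ♔ ♗ ♘ ♖


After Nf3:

♜ ♞ ♝ ♛ ♚ ♝ ♞ ♜
♟ ♟ ♟ · ♟ ♟ ♟ ♟
· · · ♟ · · · ·
· · · · · · · ·
· · · · · · · ·
♙ · · · · ♘ · ·
· ♙ ♙ ♙ ♙ ♙ ♙ ♙
♖ ♘ ♗ ♕ ♔ ♗ · ♖


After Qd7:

♜ ♞ ♝ · ♚ ♝ ♞ ♜
♟ ♟ ♟ ♛ ♟ ♟ ♟ ♟
· · · ♟ · · · ·
· · · · · · · ·
· · · · · · · ·
♙ · · · · ♘ · ·
· ♙ ♙ ♙ ♙ ♙ ♙ ♙
♖ ♘ ♗ ♕ ♔ ♗ · ♖


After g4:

♜ ♞ ♝ · ♚ ♝ ♞ ♜
♟ ♟ ♟ ♛ ♟ ♟ ♟ ♟
· · · ♟ · · · ·
· · · · · · · ·
· · · · · · ♙ ·
♙ · · · · ♘ · ·
· ♙ ♙ ♙ ♙ ♙ · ♙
♖ ♘ ♗ ♕ ♔ ♗ · ♖


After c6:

♜ ♞ ♝ · ♚ ♝ ♞ ♜
♟ ♟ · ♛ ♟ ♟ ♟ ♟
· · ♟ ♟ · · · ·
· · · · · · · ·
· · · · · · ♙ ·
♙ · · · · ♘ · ·
· ♙ ♙ ♙ ♙ ♙ · ♙
♖ ♘ ♗ ♕ ♔ ♗ · ♖


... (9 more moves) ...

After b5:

♜ ♞ · · ♚ ♝ ♞ ♜
♟ · ♛ · ♟ · ♟ ♟
♝ · ♟ ♟ · · · ·
· ♟ · · ♘ ♟ · ♙
· · · · · ♙ ♙ ·
♙ · ♙ · · · · ·
· ♙ · ♙ ♙ · · ·
♖ ♘ ♗ ♕ ♔ ♗ · ♖


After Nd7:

♜ ♞ · · ♚ ♝ ♞ ♜
♟ · ♛ ♘ ♟ · ♟ ♟
♝ · ♟ ♟ · · · ·
· ♟ · · · ♟ · ♙
· · · · · ♙ ♙ ·
♙ · ♙ · · · · ·
· ♙ · ♙ ♙ · · ·
♖ ♘ ♗ ♕ ♔ ♗ · ♖



  a b c d e f g h
  ─────────────────
8│♜ ♞ · · ♚ ♝ ♞ ♜│8
7│♟ · ♛ ♘ ♟ · ♟ ♟│7
6│♝ · ♟ ♟ · · · ·│6
5│· ♟ · · · ♟ · ♙│5
4│· · · · · ♙ ♙ ·│4
3│♙ · ♙ · · · · ·│3
2│· ♙ · ♙ ♙ · · ·│2
1│♖ ♘ ♗ ♕ ♔ ♗ · ♖│1
  ─────────────────
  a b c d e f g h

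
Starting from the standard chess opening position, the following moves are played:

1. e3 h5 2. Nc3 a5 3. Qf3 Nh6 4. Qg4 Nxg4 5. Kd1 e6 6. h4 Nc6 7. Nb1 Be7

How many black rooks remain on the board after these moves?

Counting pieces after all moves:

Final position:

  a b c d e f g h
  ─────────────────
8│♜ · ♝ ♛ ♚ · · ♜│8
7│· ♟ ♟ ♟ ♝ ♟ ♟ ·│7
6│· · ♞ · ♟ · · ·│6
5│♟ · · · · · · ♟│5
4│· · · · · · ♞ ♙│4
3│· · · · ♙ · · ·│3
2│♙ ♙ ♙ ♙ · ♙ ♙ ·│2
1│♖ ♘ ♗ ♔ · ♗ ♘ ♖│1
  ─────────────────
  a b c d e f g h


2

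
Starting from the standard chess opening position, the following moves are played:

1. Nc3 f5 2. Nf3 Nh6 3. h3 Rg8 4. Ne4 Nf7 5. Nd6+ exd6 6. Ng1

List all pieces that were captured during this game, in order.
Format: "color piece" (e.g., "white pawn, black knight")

Tracking captures:
  exd6: captured white knight

white knight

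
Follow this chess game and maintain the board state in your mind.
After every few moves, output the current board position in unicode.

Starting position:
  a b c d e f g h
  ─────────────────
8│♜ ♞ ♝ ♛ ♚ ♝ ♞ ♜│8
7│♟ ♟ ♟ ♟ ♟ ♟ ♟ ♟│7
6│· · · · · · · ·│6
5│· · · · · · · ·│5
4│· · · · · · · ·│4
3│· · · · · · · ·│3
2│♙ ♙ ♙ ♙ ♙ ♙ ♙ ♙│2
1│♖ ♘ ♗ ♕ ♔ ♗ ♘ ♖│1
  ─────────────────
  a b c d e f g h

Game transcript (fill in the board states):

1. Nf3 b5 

  a b c d e f g h
  ─────────────────
8│♜ ♞ ♝ ♛ ♚ ♝ ♞ ♜│8
7│♟ · ♟ ♟ ♟ ♟ ♟ ♟│7
6│· · · · · · · ·│6
5│· ♟ · · · · · ·│5
4│· · · · · · · ·│4
3│· · · · · ♘ · ·│3
2│♙ ♙ ♙ ♙ ♙ ♙ ♙ ♙│2
1│♖ ♘ ♗ ♕ ♔ ♗ · ♖│1
  ─────────────────
  a b c d e f g h

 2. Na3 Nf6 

  a b c d e f g h
  ─────────────────
8│♜ ♞ ♝ ♛ ♚ ♝ · ♜│8
7│♟ · ♟ ♟ ♟ ♟ ♟ ♟│7
6│· · · · · ♞ · ·│6
5│· ♟ · · · · · ·│5
4│· · · · · · · ·│4
3│♘ · · · · ♘ · ·│3
2│♙ ♙ ♙ ♙ ♙ ♙ ♙ ♙│2
1│♖ · ♗ ♕ ♔ ♗ · ♖│1
  ─────────────────
  a b c d e f g h

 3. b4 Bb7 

  a b c d e f g h
  ─────────────────
8│♜ ♞ · ♛ ♚ ♝ · ♜│8
7│♟ ♝ ♟ ♟ ♟ ♟ ♟ ♟│7
6│· · · · · ♞ · ·│6
5│· ♟ · · · · · ·│5
4│· ♙ · · · · · ·│4
3│♘ · · · · ♘ · ·│3
2│♙ · ♙ ♙ ♙ ♙ ♙ ♙│2
1│♖ · ♗ ♕ ♔ ♗ · ♖│1
  ─────────────────
  a b c d e f g h



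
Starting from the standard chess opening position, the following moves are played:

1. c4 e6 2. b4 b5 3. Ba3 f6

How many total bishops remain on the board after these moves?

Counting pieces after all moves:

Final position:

  a b c d e f g h
  ─────────────────
8│♜ ♞ ♝ ♛ ♚ ♝ ♞ ♜│8
7│♟ · ♟ ♟ · · ♟ ♟│7
6│· · · · ♟ ♟ · ·│6
5│· ♟ · · · · · ·│5
4│· ♙ ♙ · · · · ·│4
3│♗ · · · · · · ·│3
2│♙ · · ♙ ♙ ♙ ♙ ♙│2
1│♖ ♘ · ♕ ♔ ♗ ♘ ♖│1
  ─────────────────
  a b c d e f g h


4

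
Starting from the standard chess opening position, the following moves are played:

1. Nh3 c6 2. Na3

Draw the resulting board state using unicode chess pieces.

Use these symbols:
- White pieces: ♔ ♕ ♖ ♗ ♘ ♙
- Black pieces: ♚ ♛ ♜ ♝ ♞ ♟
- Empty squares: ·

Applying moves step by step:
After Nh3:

♜ ♞ ♝ ♛ ♚ ♝ ♞ ♜
♟ ♟ ♟ ♟ ♟ ♟ ♟ ♟
· · · · · · · ·
· · · · · · · ·
· · · · · · · ·
· · · · · · · ♘
♙ ♙ ♙ ♙ ♙ ♙ ♙ ♙
♖ ♘ ♗ ♕ ♔ ♗ · ♖


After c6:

♜ ♞ ♝ ♛ ♚ ♝ ♞ ♜
♟ ♟ · ♟ ♟ ♟ ♟ ♟
· · ♟ · · · · ·
· · · · · · · ·
· · · · · · · ·
· · · · · · · ♘
♙ ♙ ♙ ♙ ♙ ♙ ♙ ♙
♖ ♘ ♗ ♕ ♔ ♗ · ♖


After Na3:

♜ ♞ ♝ ♛ ♚ ♝ ♞ ♜
♟ ♟ · ♟ ♟ ♟ ♟ ♟
· · ♟ · · · · ·
· · · · · · · ·
· · · · · · · ·
♘ · · · · · · ♘
♙ ♙ ♙ ♙ ♙ ♙ ♙ ♙
♖ · ♗ ♕ ♔ ♗ · ♖



  a b c d e f g h
  ─────────────────
8│♜ ♞ ♝ ♛ ♚ ♝ ♞ ♜│8
7│♟ ♟ · ♟ ♟ ♟ ♟ ♟│7
6│· · ♟ · · · · ·│6
5│· · · · · · · ·│5
4│· · · · · · · ·│4
3│♘ · · · · · · ♘│3
2│♙ ♙ ♙ ♙ ♙ ♙ ♙ ♙│2
1│♖ · ♗ ♕ ♔ ♗ · ♖│1
  ─────────────────
  a b c d e f g h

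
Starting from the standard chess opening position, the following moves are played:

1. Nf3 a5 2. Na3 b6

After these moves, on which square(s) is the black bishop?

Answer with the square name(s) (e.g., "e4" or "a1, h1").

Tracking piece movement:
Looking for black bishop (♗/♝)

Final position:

  a b c d e f g h
  ─────────────────
8│♜ ♞ ♝ ♛ ♚ ♝ ♞ ♜│8
7│· · ♟ ♟ ♟ ♟ ♟ ♟│7
6│· ♟ · · · · · ·│6
5│♟ · · · · · · ·│5
4│· · · · · · · ·│4
3│♘ · · · · ♘ · ·│3
2│♙ ♙ ♙ ♙ ♙ ♙ ♙ ♙│2
1│♖ · ♗ ♕ ♔ ♗ · ♖│1
  ─────────────────
  a b c d e f g h


c8, f8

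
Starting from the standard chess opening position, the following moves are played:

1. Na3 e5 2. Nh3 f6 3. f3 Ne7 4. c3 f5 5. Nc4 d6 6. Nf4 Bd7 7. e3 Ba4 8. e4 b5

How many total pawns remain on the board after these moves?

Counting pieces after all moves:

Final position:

  a b c d e f g h
  ─────────────────
8│♜ ♞ · ♛ ♚ ♝ · ♜│8
7│♟ · ♟ · ♞ · ♟ ♟│7
6│· · · ♟ · · · ·│6
5│· ♟ · · ♟ ♟ · ·│5
4│♝ · ♘ · ♙ ♘ · ·│4
3│· · ♙ · · ♙ · ·│3
2│♙ ♙ · ♙ · · ♙ ♙│2
1│♖ · ♗ ♕ ♔ ♗ · ♖│1
  ─────────────────
  a b c d e f g h


16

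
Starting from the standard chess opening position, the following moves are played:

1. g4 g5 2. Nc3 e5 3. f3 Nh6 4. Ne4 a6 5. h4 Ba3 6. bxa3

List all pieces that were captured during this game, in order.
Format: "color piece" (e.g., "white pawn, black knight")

Tracking captures:
  bxa3: captured black bishop

black bishop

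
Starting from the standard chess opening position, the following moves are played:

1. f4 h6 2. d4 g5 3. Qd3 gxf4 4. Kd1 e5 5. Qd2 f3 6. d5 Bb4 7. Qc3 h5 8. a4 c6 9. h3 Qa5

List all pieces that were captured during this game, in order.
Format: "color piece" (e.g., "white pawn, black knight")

Tracking captures:
  gxf4: captured white pawn

white pawn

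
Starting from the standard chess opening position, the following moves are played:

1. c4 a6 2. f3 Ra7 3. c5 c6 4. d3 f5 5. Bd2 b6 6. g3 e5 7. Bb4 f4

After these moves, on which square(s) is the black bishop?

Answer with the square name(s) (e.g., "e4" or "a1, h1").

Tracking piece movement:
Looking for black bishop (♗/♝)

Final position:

  a b c d e f g h
  ─────────────────
8│· ♞ ♝ ♛ ♚ ♝ ♞ ♜│8
7│♜ · · ♟ · · ♟ ♟│7
6│♟ ♟ ♟ · · · · ·│6
5│· · ♙ · ♟ · · ·│5
4│· ♗ · · · ♟ · ·│4
3│· · · ♙ · ♙ ♙ ·│3
2│♙ ♙ · · ♙ · · ♙│2
1│♖ ♘ · ♕ ♔ ♗ ♘ ♖│1
  ─────────────────
  a b c d e f g h


c8, f8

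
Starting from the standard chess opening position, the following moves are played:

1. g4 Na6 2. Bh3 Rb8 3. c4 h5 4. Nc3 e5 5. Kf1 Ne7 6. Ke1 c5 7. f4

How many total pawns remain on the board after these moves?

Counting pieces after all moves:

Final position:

  a b c d e f g h
  ─────────────────
8│· ♜ ♝ ♛ ♚ ♝ · ♜│8
7│♟ ♟ · ♟ ♞ ♟ ♟ ·│7
6│♞ · · · · · · ·│6
5│· · ♟ · ♟ · · ♟│5
4│· · ♙ · · ♙ ♙ ·│4
3│· · ♘ · · · · ♗│3
2│♙ ♙ · ♙ ♙ · · ♙│2
1│♖ · ♗ ♕ ♔ · ♘ ♖│1
  ─────────────────
  a b c d e f g h


16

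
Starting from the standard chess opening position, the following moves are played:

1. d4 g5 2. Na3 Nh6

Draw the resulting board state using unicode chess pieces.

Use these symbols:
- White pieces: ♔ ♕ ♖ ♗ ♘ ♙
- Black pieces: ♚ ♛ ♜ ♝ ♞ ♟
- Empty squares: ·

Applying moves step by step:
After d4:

♜ ♞ ♝ ♛ ♚ ♝ ♞ ♜
♟ ♟ ♟ ♟ ♟ ♟ ♟ ♟
· · · · · · · ·
· · · · · · · ·
· · · ♙ · · · ·
· · · · · · · ·
♙ ♙ ♙ · ♙ ♙ ♙ ♙
♖ ♘ ♗ ♕ ♔ ♗ ♘ ♖


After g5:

♜ ♞ ♝ ♛ ♚ ♝ ♞ ♜
♟ ♟ ♟ ♟ ♟ ♟ · ♟
· · · · · · · ·
· · · · · · ♟ ·
· · · ♙ · · · ·
· · · · · · · ·
♙ ♙ ♙ · ♙ ♙ ♙ ♙
♖ ♘ ♗ ♕ ♔ ♗ ♘ ♖


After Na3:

♜ ♞ ♝ ♛ ♚ ♝ ♞ ♜
♟ ♟ ♟ ♟ ♟ ♟ · ♟
· · · · · · · ·
· · · · · · ♟ ·
· · · ♙ · · · ·
♘ · · · · · · ·
♙ ♙ ♙ · ♙ ♙ ♙ ♙
♖ · ♗ ♕ ♔ ♗ ♘ ♖


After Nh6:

♜ ♞ ♝ ♛ ♚ ♝ · ♜
♟ ♟ ♟ ♟ ♟ ♟ · ♟
· · · · · · · ♞
· · · · · · ♟ ·
· · · ♙ · · · ·
♘ · · · · · · ·
♙ ♙ ♙ · ♙ ♙ ♙ ♙
♖ · ♗ ♕ ♔ ♗ ♘ ♖



  a b c d e f g h
  ─────────────────
8│♜ ♞ ♝ ♛ ♚ ♝ · ♜│8
7│♟ ♟ ♟ ♟ ♟ ♟ · ♟│7
6│· · · · · · · ♞│6
5│· · · · · · ♟ ·│5
4│· · · ♙ · · · ·│4
3│♘ · · · · · · ·│3
2│♙ ♙ ♙ · ♙ ♙ ♙ ♙│2
1│♖ · ♗ ♕ ♔ ♗ ♘ ♖│1
  ─────────────────
  a b c d e f g h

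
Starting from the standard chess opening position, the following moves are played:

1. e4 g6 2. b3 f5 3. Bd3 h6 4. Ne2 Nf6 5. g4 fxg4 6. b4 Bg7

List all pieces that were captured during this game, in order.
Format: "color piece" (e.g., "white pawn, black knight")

Tracking captures:
  fxg4: captured white pawn

white pawn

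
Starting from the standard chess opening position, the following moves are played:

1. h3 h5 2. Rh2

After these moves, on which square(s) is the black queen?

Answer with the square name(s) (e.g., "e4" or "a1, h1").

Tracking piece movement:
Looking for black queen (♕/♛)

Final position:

  a b c d e f g h
  ─────────────────
8│♜ ♞ ♝ ♛ ♚ ♝ ♞ ♜│8
7│♟ ♟ ♟ ♟ ♟ ♟ ♟ ·│7
6│· · · · · · · ·│6
5│· · · · · · · ♟│5
4│· · · · · · · ·│4
3│· · · · · · · ♙│3
2│♙ ♙ ♙ ♙ ♙ ♙ ♙ ♖│2
1│♖ ♘ ♗ ♕ ♔ ♗ ♘ ·│1
  ─────────────────
  a b c d e f g h


d8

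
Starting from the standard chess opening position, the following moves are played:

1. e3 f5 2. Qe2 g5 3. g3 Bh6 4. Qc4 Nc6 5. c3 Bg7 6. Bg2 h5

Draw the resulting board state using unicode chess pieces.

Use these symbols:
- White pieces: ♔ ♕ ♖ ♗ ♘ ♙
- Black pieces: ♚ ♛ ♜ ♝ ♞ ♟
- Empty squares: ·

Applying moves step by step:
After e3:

♜ ♞ ♝ ♛ ♚ ♝ ♞ ♜
♟ ♟ ♟ ♟ ♟ ♟ ♟ ♟
· · · · · · · ·
· · · · · · · ·
· · · · · · · ·
· · · · ♙ · · ·
♙ ♙ ♙ ♙ · ♙ ♙ ♙
♖ ♘ ♗ ♕ ♔ ♗ ♘ ♖


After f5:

♜ ♞ ♝ ♛ ♚ ♝ ♞ ♜
♟ ♟ ♟ ♟ ♟ · ♟ ♟
· · · · · · · ·
· · · · · ♟ · ·
· · · · · · · ·
· · · · ♙ · · ·
♙ ♙ ♙ ♙ · ♙ ♙ ♙
♖ ♘ ♗ ♕ ♔ ♗ ♘ ♖


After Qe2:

♜ ♞ ♝ ♛ ♚ ♝ ♞ ♜
♟ ♟ ♟ ♟ ♟ · ♟ ♟
· · · · · · · ·
· · · · · ♟ · ·
· · · · · · · ·
· · · · ♙ · · ·
♙ ♙ ♙ ♙ ♕ ♙ ♙ ♙
♖ ♘ ♗ · ♔ ♗ ♘ ♖


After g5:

♜ ♞ ♝ ♛ ♚ ♝ ♞ ♜
♟ ♟ ♟ ♟ ♟ · · ♟
· · · · · · · ·
· · · · · ♟ ♟ ·
· · · · · · · ·
· · · · ♙ · · ·
♙ ♙ ♙ ♙ ♕ ♙ ♙ ♙
♖ ♘ ♗ · ♔ ♗ ♘ ♖


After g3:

♜ ♞ ♝ ♛ ♚ ♝ ♞ ♜
♟ ♟ ♟ ♟ ♟ · · ♟
· · · · · · · ·
· · · · · ♟ ♟ ·
· · · · · · · ·
· · · · ♙ · ♙ ·
♙ ♙ ♙ ♙ ♕ ♙ · ♙
♖ ♘ ♗ · ♔ ♗ ♘ ♖


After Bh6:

♜ ♞ ♝ ♛ ♚ · ♞ ♜
♟ ♟ ♟ ♟ ♟ · · ♟
· · · · · · · ♝
· · · · · ♟ ♟ ·
· · · · · · · ·
· · · · ♙ · ♙ ·
♙ ♙ ♙ ♙ ♕ ♙ · ♙
♖ ♘ ♗ · ♔ ♗ ♘ ♖


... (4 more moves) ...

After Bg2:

♜ · ♝ ♛ ♚ · ♞ ♜
♟ ♟ ♟ ♟ ♟ · ♝ ♟
· · ♞ · · · · ·
· · · · · ♟ ♟ ·
· · ♕ · · · · ·
· · ♙ · ♙ · ♙ ·
♙ ♙ · ♙ · ♙ ♗ ♙
♖ ♘ ♗ · ♔ · ♘ ♖


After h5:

♜ · ♝ ♛ ♚ · ♞ ♜
♟ ♟ ♟ ♟ ♟ · ♝ ·
· · ♞ · · · · ·
· · · · · ♟ ♟ ♟
· · ♕ · · · · ·
· · ♙ · ♙ · ♙ ·
♙ ♙ · ♙ · ♙ ♗ ♙
♖ ♘ ♗ · ♔ · ♘ ♖



  a b c d e f g h
  ─────────────────
8│♜ · ♝ ♛ ♚ · ♞ ♜│8
7│♟ ♟ ♟ ♟ ♟ · ♝ ·│7
6│· · ♞ · · · · ·│6
5│· · · · · ♟ ♟ ♟│5
4│· · ♕ · · · · ·│4
3│· · ♙ · ♙ · ♙ ·│3
2│♙ ♙ · ♙ · ♙ ♗ ♙│2
1│♖ ♘ ♗ · ♔ · ♘ ♖│1
  ─────────────────
  a b c d e f g h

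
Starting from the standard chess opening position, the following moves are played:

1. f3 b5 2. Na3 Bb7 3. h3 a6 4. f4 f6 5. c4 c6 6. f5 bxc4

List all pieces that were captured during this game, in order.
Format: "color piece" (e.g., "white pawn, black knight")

Tracking captures:
  bxc4: captured white pawn

white pawn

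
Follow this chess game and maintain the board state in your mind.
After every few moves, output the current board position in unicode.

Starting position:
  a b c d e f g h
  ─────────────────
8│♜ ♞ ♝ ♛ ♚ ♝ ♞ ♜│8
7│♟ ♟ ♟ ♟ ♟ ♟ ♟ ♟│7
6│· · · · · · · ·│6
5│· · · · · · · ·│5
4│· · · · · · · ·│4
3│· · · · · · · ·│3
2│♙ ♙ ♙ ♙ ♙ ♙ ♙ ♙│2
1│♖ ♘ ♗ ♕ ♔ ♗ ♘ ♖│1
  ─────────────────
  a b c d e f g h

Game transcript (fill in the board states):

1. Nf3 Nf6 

  a b c d e f g h
  ─────────────────
8│♜ ♞ ♝ ♛ ♚ ♝ · ♜│8
7│♟ ♟ ♟ ♟ ♟ ♟ ♟ ♟│7
6│· · · · · ♞ · ·│6
5│· · · · · · · ·│5
4│· · · · · · · ·│4
3│· · · · · ♘ · ·│3
2│♙ ♙ ♙ ♙ ♙ ♙ ♙ ♙│2
1│♖ ♘ ♗ ♕ ♔ ♗ · ♖│1
  ─────────────────
  a b c d e f g h

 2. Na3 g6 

  a b c d e f g h
  ─────────────────
8│♜ ♞ ♝ ♛ ♚ ♝ · ♜│8
7│♟ ♟ ♟ ♟ ♟ ♟ · ♟│7
6│· · · · · ♞ ♟ ·│6
5│· · · · · · · ·│5
4│· · · · · · · ·│4
3│♘ · · · · ♘ · ·│3
2│♙ ♙ ♙ ♙ ♙ ♙ ♙ ♙│2
1│♖ · ♗ ♕ ♔ ♗ · ♖│1
  ─────────────────
  a b c d e f g h

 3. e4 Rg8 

  a b c d e f g h
  ─────────────────
8│♜ ♞ ♝ ♛ ♚ ♝ ♜ ·│8
7│♟ ♟ ♟ ♟ ♟ ♟ · ♟│7
6│· · · · · ♞ ♟ ·│6
5│· · · · · · · ·│5
4│· · · · ♙ · · ·│4
3│♘ · · · · ♘ · ·│3
2│♙ ♙ ♙ ♙ · ♙ ♙ ♙│2
1│♖ · ♗ ♕ ♔ ♗ · ♖│1
  ─────────────────
  a b c d e f g h

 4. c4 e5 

  a b c d e f g h
  ─────────────────
8│♜ ♞ ♝ ♛ ♚ ♝ ♜ ·│8
7│♟ ♟ ♟ ♟ · ♟ · ♟│7
6│· · · · · ♞ ♟ ·│6
5│· · · · ♟ · · ·│5
4│· · ♙ · ♙ · · ·│4
3│♘ · · · · ♘ · ·│3
2│♙ ♙ · ♙ · ♙ ♙ ♙│2
1│♖ · ♗ ♕ ♔ ♗ · ♖│1
  ─────────────────
  a b c d e f g h

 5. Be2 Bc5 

  a b c d e f g h
  ─────────────────
8│♜ ♞ ♝ ♛ ♚ · ♜ ·│8
7│♟ ♟ ♟ ♟ · ♟ · ♟│7
6│· · · · · ♞ ♟ ·│6
5│· · ♝ · ♟ · · ·│5
4│· · ♙ · ♙ · · ·│4
3│♘ · · · · ♘ · ·│3
2│♙ ♙ · ♙ ♗ ♙ ♙ ♙│2
1│♖ · ♗ ♕ ♔ · · ♖│1
  ─────────────────
  a b c d e f g h



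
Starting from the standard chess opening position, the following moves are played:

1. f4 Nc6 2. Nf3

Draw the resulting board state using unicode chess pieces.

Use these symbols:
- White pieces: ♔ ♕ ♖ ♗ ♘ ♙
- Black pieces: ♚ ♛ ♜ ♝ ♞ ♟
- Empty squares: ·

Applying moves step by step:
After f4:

♜ ♞ ♝ ♛ ♚ ♝ ♞ ♜
♟ ♟ ♟ ♟ ♟ ♟ ♟ ♟
· · · · · · · ·
· · · · · · · ·
· · · · · ♙ · ·
· · · · · · · ·
♙ ♙ ♙ ♙ ♙ · ♙ ♙
♖ ♘ ♗ ♕ ♔ ♗ ♘ ♖


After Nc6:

♜ · ♝ ♛ ♚ ♝ ♞ ♜
♟ ♟ ♟ ♟ ♟ ♟ ♟ ♟
· · ♞ · · · · ·
· · · · · · · ·
· · · · · ♙ · ·
· · · · · · · ·
♙ ♙ ♙ ♙ ♙ · ♙ ♙
♖ ♘ ♗ ♕ ♔ ♗ ♘ ♖


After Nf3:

♜ · ♝ ♛ ♚ ♝ ♞ ♜
♟ ♟ ♟ ♟ ♟ ♟ ♟ ♟
· · ♞ · · · · ·
· · · · · · · ·
· · · · · ♙ · ·
· · · · · ♘ · ·
♙ ♙ ♙ ♙ ♙ · ♙ ♙
♖ ♘ ♗ ♕ ♔ ♗ · ♖



  a b c d e f g h
  ─────────────────
8│♜ · ♝ ♛ ♚ ♝ ♞ ♜│8
7│♟ ♟ ♟ ♟ ♟ ♟ ♟ ♟│7
6│· · ♞ · · · · ·│6
5│· · · · · · · ·│5
4│· · · · · ♙ · ·│4
3│· · · · · ♘ · ·│3
2│♙ ♙ ♙ ♙ ♙ · ♙ ♙│2
1│♖ ♘ ♗ ♕ ♔ ♗ · ♖│1
  ─────────────────
  a b c d e f g h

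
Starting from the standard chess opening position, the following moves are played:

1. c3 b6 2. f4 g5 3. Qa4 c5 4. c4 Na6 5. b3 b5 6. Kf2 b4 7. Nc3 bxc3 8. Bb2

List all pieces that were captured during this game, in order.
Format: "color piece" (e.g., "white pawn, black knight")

Tracking captures:
  bxc3: captured white knight

white knight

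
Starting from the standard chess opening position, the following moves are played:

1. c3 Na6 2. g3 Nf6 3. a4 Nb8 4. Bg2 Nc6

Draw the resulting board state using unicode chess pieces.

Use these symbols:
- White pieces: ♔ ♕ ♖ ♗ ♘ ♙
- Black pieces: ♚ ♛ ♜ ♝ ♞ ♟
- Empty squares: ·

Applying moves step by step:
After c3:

♜ ♞ ♝ ♛ ♚ ♝ ♞ ♜
♟ ♟ ♟ ♟ ♟ ♟ ♟ ♟
· · · · · · · ·
· · · · · · · ·
· · · · · · · ·
· · ♙ · · · · ·
♙ ♙ · ♙ ♙ ♙ ♙ ♙
♖ ♘ ♗ ♕ ♔ ♗ ♘ ♖


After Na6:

♜ · ♝ ♛ ♚ ♝ ♞ ♜
♟ ♟ ♟ ♟ ♟ ♟ ♟ ♟
♞ · · · · · · ·
· · · · · · · ·
· · · · · · · ·
· · ♙ · · · · ·
♙ ♙ · ♙ ♙ ♙ ♙ ♙
♖ ♘ ♗ ♕ ♔ ♗ ♘ ♖


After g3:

♜ · ♝ ♛ ♚ ♝ ♞ ♜
♟ ♟ ♟ ♟ ♟ ♟ ♟ ♟
♞ · · · · · · ·
· · · · · · · ·
· · · · · · · ·
· · ♙ · · · ♙ ·
♙ ♙ · ♙ ♙ ♙ · ♙
♖ ♘ ♗ ♕ ♔ ♗ ♘ ♖


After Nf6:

♜ · ♝ ♛ ♚ ♝ · ♜
♟ ♟ ♟ ♟ ♟ ♟ ♟ ♟
♞ · · · · ♞ · ·
· · · · · · · ·
· · · · · · · ·
· · ♙ · · · ♙ ·
♙ ♙ · ♙ ♙ ♙ · ♙
♖ ♘ ♗ ♕ ♔ ♗ ♘ ♖


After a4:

♜ · ♝ ♛ ♚ ♝ · ♜
♟ ♟ ♟ ♟ ♟ ♟ ♟ ♟
♞ · · · · ♞ · ·
· · · · · · · ·
♙ · · · · · · ·
· · ♙ · · · ♙ ·
· ♙ · ♙ ♙ ♙ · ♙
♖ ♘ ♗ ♕ ♔ ♗ ♘ ♖


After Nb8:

♜ ♞ ♝ ♛ ♚ ♝ · ♜
♟ ♟ ♟ ♟ ♟ ♟ ♟ ♟
· · · · · ♞ · ·
· · · · · · · ·
♙ · · · · · · ·
· · ♙ · · · ♙ ·
· ♙ · ♙ ♙ ♙ · ♙
♖ ♘ ♗ ♕ ♔ ♗ ♘ ♖


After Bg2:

♜ ♞ ♝ ♛ ♚ ♝ · ♜
♟ ♟ ♟ ♟ ♟ ♟ ♟ ♟
· · · · · ♞ · ·
· · · · · · · ·
♙ · · · · · · ·
· · ♙ · · · ♙ ·
· ♙ · ♙ ♙ ♙ ♗ ♙
♖ ♘ ♗ ♕ ♔ · ♘ ♖


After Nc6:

♜ · ♝ ♛ ♚ ♝ · ♜
♟ ♟ ♟ ♟ ♟ ♟ ♟ ♟
· · ♞ · · ♞ · ·
· · · · · · · ·
♙ · · · · · · ·
· · ♙ · · · ♙ ·
· ♙ · ♙ ♙ ♙ ♗ ♙
♖ ♘ ♗ ♕ ♔ · ♘ ♖



  a b c d e f g h
  ─────────────────
8│♜ · ♝ ♛ ♚ ♝ · ♜│8
7│♟ ♟ ♟ ♟ ♟ ♟ ♟ ♟│7
6│· · ♞ · · ♞ · ·│6
5│· · · · · · · ·│5
4│♙ · · · · · · ·│4
3│· · ♙ · · · ♙ ·│3
2│· ♙ · ♙ ♙ ♙ ♗ ♙│2
1│♖ ♘ ♗ ♕ ♔ · ♘ ♖│1
  ─────────────────
  a b c d e f g h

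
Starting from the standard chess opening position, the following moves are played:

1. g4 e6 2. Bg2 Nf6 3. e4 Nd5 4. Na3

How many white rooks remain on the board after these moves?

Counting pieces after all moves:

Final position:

  a b c d e f g h
  ─────────────────
8│♜ ♞ ♝ ♛ ♚ ♝ · ♜│8
7│♟ ♟ ♟ ♟ · ♟ ♟ ♟│7
6│· · · · ♟ · · ·│6
5│· · · ♞ · · · ·│5
4│· · · · ♙ · ♙ ·│4
3│♘ · · · · · · ·│3
2│♙ ♙ ♙ ♙ · ♙ ♗ ♙│2
1│♖ · ♗ ♕ ♔ · ♘ ♖│1
  ─────────────────
  a b c d e f g h


2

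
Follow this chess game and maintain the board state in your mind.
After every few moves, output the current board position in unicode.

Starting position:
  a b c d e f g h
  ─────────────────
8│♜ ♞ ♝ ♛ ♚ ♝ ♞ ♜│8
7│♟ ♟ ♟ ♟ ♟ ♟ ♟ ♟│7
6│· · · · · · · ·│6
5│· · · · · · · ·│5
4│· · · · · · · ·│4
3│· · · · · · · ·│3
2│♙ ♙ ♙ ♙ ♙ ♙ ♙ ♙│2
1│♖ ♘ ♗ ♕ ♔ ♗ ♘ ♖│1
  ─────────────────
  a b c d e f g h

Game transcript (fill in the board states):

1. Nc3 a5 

  a b c d e f g h
  ─────────────────
8│♜ ♞ ♝ ♛ ♚ ♝ ♞ ♜│8
7│· ♟ ♟ ♟ ♟ ♟ ♟ ♟│7
6│· · · · · · · ·│6
5│♟ · · · · · · ·│5
4│· · · · · · · ·│4
3│· · ♘ · · · · ·│3
2│♙ ♙ ♙ ♙ ♙ ♙ ♙ ♙│2
1│♖ · ♗ ♕ ♔ ♗ ♘ ♖│1
  ─────────────────
  a b c d e f g h

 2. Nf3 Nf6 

  a b c d e f g h
  ─────────────────
8│♜ ♞ ♝ ♛ ♚ ♝ · ♜│8
7│· ♟ ♟ ♟ ♟ ♟ ♟ ♟│7
6│· · · · · ♞ · ·│6
5│♟ · · · · · · ·│5
4│· · · · · · · ·│4
3│· · ♘ · · ♘ · ·│3
2│♙ ♙ ♙ ♙ ♙ ♙ ♙ ♙│2
1│♖ · ♗ ♕ ♔ ♗ · ♖│1
  ─────────────────
  a b c d e f g h

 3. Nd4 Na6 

  a b c d e f g h
  ─────────────────
8│♜ · ♝ ♛ ♚ ♝ · ♜│8
7│· ♟ ♟ ♟ ♟ ♟ ♟ ♟│7
6│♞ · · · · ♞ · ·│6
5│♟ · · · · · · ·│5
4│· · · ♘ · · · ·│4
3│· · ♘ · · · · ·│3
2│♙ ♙ ♙ ♙ ♙ ♙ ♙ ♙│2
1│♖ · ♗ ♕ ♔ ♗ · ♖│1
  ─────────────────
  a b c d e f g h

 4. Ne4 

  a b c d e f g h
  ─────────────────
8│♜ · ♝ ♛ ♚ ♝ · ♜│8
7│· ♟ ♟ ♟ ♟ ♟ ♟ ♟│7
6│♞ · · · · ♞ · ·│6
5│♟ · · · · · · ·│5
4│· · · ♘ ♘ · · ·│4
3│· · · · · · · ·│3
2│♙ ♙ ♙ ♙ ♙ ♙ ♙ ♙│2
1│♖ · ♗ ♕ ♔ ♗ · ♖│1
  ─────────────────
  a b c d e f g h


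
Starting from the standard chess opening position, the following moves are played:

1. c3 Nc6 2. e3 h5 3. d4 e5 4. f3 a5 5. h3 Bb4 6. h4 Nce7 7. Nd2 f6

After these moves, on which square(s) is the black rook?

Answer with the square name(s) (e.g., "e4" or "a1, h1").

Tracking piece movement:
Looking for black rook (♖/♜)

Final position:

  a b c d e f g h
  ─────────────────
8│♜ · ♝ ♛ ♚ · ♞ ♜│8
7│· ♟ ♟ ♟ ♞ · ♟ ·│7
6│· · · · · ♟ · ·│6
5│♟ · · · ♟ · · ♟│5
4│· ♝ · ♙ · · · ♙│4
3│· · ♙ · ♙ ♙ · ·│3
2│♙ ♙ · ♘ · · ♙ ·│2
1│♖ · ♗ ♕ ♔ ♗ ♘ ♖│1
  ─────────────────
  a b c d e f g h


a8, h8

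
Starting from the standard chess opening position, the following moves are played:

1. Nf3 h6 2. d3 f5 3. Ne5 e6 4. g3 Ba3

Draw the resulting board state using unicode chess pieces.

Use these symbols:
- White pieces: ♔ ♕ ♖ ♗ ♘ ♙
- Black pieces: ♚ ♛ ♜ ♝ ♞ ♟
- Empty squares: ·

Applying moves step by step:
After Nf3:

♜ ♞ ♝ ♛ ♚ ♝ ♞ ♜
♟ ♟ ♟ ♟ ♟ ♟ ♟ ♟
· · · · · · · ·
· · · · · · · ·
· · · · · · · ·
· · · · · ♘ · ·
♙ ♙ ♙ ♙ ♙ ♙ ♙ ♙
♖ ♘ ♗ ♕ ♔ ♗ · ♖


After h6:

♜ ♞ ♝ ♛ ♚ ♝ ♞ ♜
♟ ♟ ♟ ♟ ♟ ♟ ♟ ·
· · · · · · · ♟
· · · · · · · ·
· · · · · · · ·
· · · · · ♘ · ·
♙ ♙ ♙ ♙ ♙ ♙ ♙ ♙
♖ ♘ ♗ ♕ ♔ ♗ · ♖


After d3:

♜ ♞ ♝ ♛ ♚ ♝ ♞ ♜
♟ ♟ ♟ ♟ ♟ ♟ ♟ ·
· · · · · · · ♟
· · · · · · · ·
· · · · · · · ·
· · · ♙ · ♘ · ·
♙ ♙ ♙ · ♙ ♙ ♙ ♙
♖ ♘ ♗ ♕ ♔ ♗ · ♖


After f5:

♜ ♞ ♝ ♛ ♚ ♝ ♞ ♜
♟ ♟ ♟ ♟ ♟ · ♟ ·
· · · · · · · ♟
· · · · · ♟ · ·
· · · · · · · ·
· · · ♙ · ♘ · ·
♙ ♙ ♙ · ♙ ♙ ♙ ♙
♖ ♘ ♗ ♕ ♔ ♗ · ♖


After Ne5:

♜ ♞ ♝ ♛ ♚ ♝ ♞ ♜
♟ ♟ ♟ ♟ ♟ · ♟ ·
· · · · · · · ♟
· · · · ♘ ♟ · ·
· · · · · · · ·
· · · ♙ · · · ·
♙ ♙ ♙ · ♙ ♙ ♙ ♙
♖ ♘ ♗ ♕ ♔ ♗ · ♖


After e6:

♜ ♞ ♝ ♛ ♚ ♝ ♞ ♜
♟ ♟ ♟ ♟ · · ♟ ·
· · · · ♟ · · ♟
· · · · ♘ ♟ · ·
· · · · · · · ·
· · · ♙ · · · ·
♙ ♙ ♙ · ♙ ♙ ♙ ♙
♖ ♘ ♗ ♕ ♔ ♗ · ♖


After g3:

♜ ♞ ♝ ♛ ♚ ♝ ♞ ♜
♟ ♟ ♟ ♟ · · ♟ ·
· · · · ♟ · · ♟
· · · · ♘ ♟ · ·
· · · · · · · ·
· · · ♙ · · ♙ ·
♙ ♙ ♙ · ♙ ♙ · ♙
♖ ♘ ♗ ♕ ♔ ♗ · ♖


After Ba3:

♜ ♞ ♝ ♛ ♚ · ♞ ♜
♟ ♟ ♟ ♟ · · ♟ ·
· · · · ♟ · · ♟
· · · · ♘ ♟ · ·
· · · · · · · ·
♝ · · ♙ · · ♙ ·
♙ ♙ ♙ · ♙ ♙ · ♙
♖ ♘ ♗ ♕ ♔ ♗ · ♖



  a b c d e f g h
  ─────────────────
8│♜ ♞ ♝ ♛ ♚ · ♞ ♜│8
7│♟ ♟ ♟ ♟ · · ♟ ·│7
6│· · · · ♟ · · ♟│6
5│· · · · ♘ ♟ · ·│5
4│· · · · · · · ·│4
3│♝ · · ♙ · · ♙ ·│3
2│♙ ♙ ♙ · ♙ ♙ · ♙│2
1│♖ ♘ ♗ ♕ ♔ ♗ · ♖│1
  ─────────────────
  a b c d e f g h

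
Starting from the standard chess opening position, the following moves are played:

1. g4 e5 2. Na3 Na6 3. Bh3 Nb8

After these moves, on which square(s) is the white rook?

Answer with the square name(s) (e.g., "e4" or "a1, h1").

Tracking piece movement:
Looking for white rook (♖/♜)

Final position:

  a b c d e f g h
  ─────────────────
8│♜ ♞ ♝ ♛ ♚ ♝ ♞ ♜│8
7│♟ ♟ ♟ ♟ · ♟ ♟ ♟│7
6│· · · · · · · ·│6
5│· · · · ♟ · · ·│5
4│· · · · · · ♙ ·│4
3│♘ · · · · · · ♗│3
2│♙ ♙ ♙ ♙ ♙ ♙ · ♙│2
1│♖ · ♗ ♕ ♔ · ♘ ♖│1
  ─────────────────
  a b c d e f g h


a1, h1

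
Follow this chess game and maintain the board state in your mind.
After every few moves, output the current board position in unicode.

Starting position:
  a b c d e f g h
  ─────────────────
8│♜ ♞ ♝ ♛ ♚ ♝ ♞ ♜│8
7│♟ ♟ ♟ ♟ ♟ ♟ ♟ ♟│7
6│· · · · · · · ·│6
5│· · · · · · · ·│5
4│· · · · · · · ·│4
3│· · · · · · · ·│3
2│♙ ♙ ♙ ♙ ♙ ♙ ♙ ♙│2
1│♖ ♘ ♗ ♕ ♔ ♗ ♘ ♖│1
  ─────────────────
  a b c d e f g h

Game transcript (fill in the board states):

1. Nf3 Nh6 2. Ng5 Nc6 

  a b c d e f g h
  ─────────────────
8│♜ · ♝ ♛ ♚ ♝ · ♜│8
7│♟ ♟ ♟ ♟ ♟ ♟ ♟ ♟│7
6│· · ♞ · · · · ♞│6
5│· · · · · · ♘ ·│5
4│· · · · · · · ·│4
3│· · · · · · · ·│3
2│♙ ♙ ♙ ♙ ♙ ♙ ♙ ♙│2
1│♖ ♘ ♗ ♕ ♔ ♗ · ♖│1
  ─────────────────
  a b c d e f g h

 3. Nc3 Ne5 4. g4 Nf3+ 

  a b c d e f g h
  ─────────────────
8│♜ · ♝ ♛ ♚ ♝ · ♜│8
7│♟ ♟ ♟ ♟ ♟ ♟ ♟ ♟│7
6│· · · · · · · ♞│6
5│· · · · · · ♘ ·│5
4│· · · · · · ♙ ·│4
3│· · ♘ · · ♞ · ·│3
2│♙ ♙ ♙ ♙ ♙ ♙ · ♙│2
1│♖ · ♗ ♕ ♔ ♗ · ♖│1
  ─────────────────
  a b c d e f g h

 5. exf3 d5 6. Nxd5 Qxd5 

  a b c d e f g h
  ─────────────────
8│♜ · ♝ · ♚ ♝ · ♜│8
7│♟ ♟ ♟ · ♟ ♟ ♟ ♟│7
6│· · · · · · · ♞│6
5│· · · ♛ · · ♘ ·│5
4│· · · · · · ♙ ·│4
3│· · · · · ♙ · ·│3
2│♙ ♙ ♙ ♙ · ♙ · ♙│2
1│♖ · ♗ ♕ ♔ ♗ · ♖│1
  ─────────────────
  a b c d e f g h

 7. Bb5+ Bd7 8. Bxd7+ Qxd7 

  a b c d e f g h
  ─────────────────
8│♜ · · · ♚ ♝ · ♜│8
7│♟ ♟ ♟ ♛ ♟ ♟ ♟ ♟│7
6│· · · · · · · ♞│6
5│· · · · · · ♘ ·│5
4│· · · · · · ♙ ·│4
3│· · · · · ♙ · ·│3
2│♙ ♙ ♙ ♙ · ♙ · ♙│2
1│♖ · ♗ ♕ ♔ · · ♖│1
  ─────────────────
  a b c d e f g h

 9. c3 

  a b c d e f g h
  ─────────────────
8│♜ · · · ♚ ♝ · ♜│8
7│♟ ♟ ♟ ♛ ♟ ♟ ♟ ♟│7
6│· · · · · · · ♞│6
5│· · · · · · ♘ ·│5
4│· · · · · · ♙ ·│4
3│· · ♙ · · ♙ · ·│3
2│♙ ♙ · ♙ · ♙ · ♙│2
1│♖ · ♗ ♕ ♔ · · ♖│1
  ─────────────────
  a b c d e f g h
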